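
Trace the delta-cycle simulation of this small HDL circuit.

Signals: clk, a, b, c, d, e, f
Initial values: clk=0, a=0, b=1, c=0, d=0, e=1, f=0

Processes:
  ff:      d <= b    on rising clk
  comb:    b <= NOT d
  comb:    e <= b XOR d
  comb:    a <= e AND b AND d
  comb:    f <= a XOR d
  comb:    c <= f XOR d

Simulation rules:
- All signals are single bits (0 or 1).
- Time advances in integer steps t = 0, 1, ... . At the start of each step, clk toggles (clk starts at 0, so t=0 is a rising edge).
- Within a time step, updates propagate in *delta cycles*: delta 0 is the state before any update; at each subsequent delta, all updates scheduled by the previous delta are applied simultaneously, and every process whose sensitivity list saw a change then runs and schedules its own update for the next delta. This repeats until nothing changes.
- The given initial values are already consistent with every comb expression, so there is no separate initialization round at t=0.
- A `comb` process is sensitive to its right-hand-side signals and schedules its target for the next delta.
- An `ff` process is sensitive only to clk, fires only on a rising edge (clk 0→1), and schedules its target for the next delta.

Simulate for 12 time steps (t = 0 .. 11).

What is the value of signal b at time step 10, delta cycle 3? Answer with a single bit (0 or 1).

1

t0.Δ0 a=0 d=0 b=1 e=1 clk=0 f=0 c=0
t0.Δ1 a=0 d=0 b=1 e=1 clk=1 f=0 c=0
t0.Δ2 a=0 d=1 b=1 e=1 clk=1 f=0 c=0
t0.Δ3 a=1 d=1 b=0 e=0 clk=1 f=1 c=1
t0.Δ4 a=0 d=1 b=0 e=1 clk=1 f=0 c=0
t0.Δ5 a=0 d=1 b=0 e=1 clk=1 f=1 c=1
t0.Δ6 a=0 d=1 b=0 e=1 clk=1 f=1 c=0
t1.Δ0 a=0 d=1 b=0 e=1 clk=1 f=1 c=0
t1.Δ1 a=0 d=1 b=0 e=1 clk=0 f=1 c=0
t2.Δ0 a=0 d=1 b=0 e=1 clk=0 f=1 c=0
t2.Δ1 a=0 d=1 b=0 e=1 clk=1 f=1 c=0
t2.Δ2 a=0 d=0 b=0 e=1 clk=1 f=1 c=0
t2.Δ3 a=0 d=0 b=1 e=0 clk=1 f=0 c=1
t2.Δ4 a=0 d=0 b=1 e=1 clk=1 f=0 c=0
t3.Δ0 a=0 d=0 b=1 e=1 clk=1 f=0 c=0
t3.Δ1 a=0 d=0 b=1 e=1 clk=0 f=0 c=0
t4.Δ0 a=0 d=0 b=1 e=1 clk=0 f=0 c=0
t4.Δ1 a=0 d=0 b=1 e=1 clk=1 f=0 c=0
t4.Δ2 a=0 d=1 b=1 e=1 clk=1 f=0 c=0
t4.Δ3 a=1 d=1 b=0 e=0 clk=1 f=1 c=1
t4.Δ4 a=0 d=1 b=0 e=1 clk=1 f=0 c=0
t4.Δ5 a=0 d=1 b=0 e=1 clk=1 f=1 c=1
t4.Δ6 a=0 d=1 b=0 e=1 clk=1 f=1 c=0
t5.Δ0 a=0 d=1 b=0 e=1 clk=1 f=1 c=0
t5.Δ1 a=0 d=1 b=0 e=1 clk=0 f=1 c=0
t6.Δ0 a=0 d=1 b=0 e=1 clk=0 f=1 c=0
t6.Δ1 a=0 d=1 b=0 e=1 clk=1 f=1 c=0
t6.Δ2 a=0 d=0 b=0 e=1 clk=1 f=1 c=0
t6.Δ3 a=0 d=0 b=1 e=0 clk=1 f=0 c=1
t6.Δ4 a=0 d=0 b=1 e=1 clk=1 f=0 c=0
t7.Δ0 a=0 d=0 b=1 e=1 clk=1 f=0 c=0
t7.Δ1 a=0 d=0 b=1 e=1 clk=0 f=0 c=0
t8.Δ0 a=0 d=0 b=1 e=1 clk=0 f=0 c=0
t8.Δ1 a=0 d=0 b=1 e=1 clk=1 f=0 c=0
t8.Δ2 a=0 d=1 b=1 e=1 clk=1 f=0 c=0
t8.Δ3 a=1 d=1 b=0 e=0 clk=1 f=1 c=1
t8.Δ4 a=0 d=1 b=0 e=1 clk=1 f=0 c=0
t8.Δ5 a=0 d=1 b=0 e=1 clk=1 f=1 c=1
t8.Δ6 a=0 d=1 b=0 e=1 clk=1 f=1 c=0
t9.Δ0 a=0 d=1 b=0 e=1 clk=1 f=1 c=0
t9.Δ1 a=0 d=1 b=0 e=1 clk=0 f=1 c=0
t10.Δ0 a=0 d=1 b=0 e=1 clk=0 f=1 c=0
t10.Δ1 a=0 d=1 b=0 e=1 clk=1 f=1 c=0
t10.Δ2 a=0 d=0 b=0 e=1 clk=1 f=1 c=0
t10.Δ3 a=0 d=0 b=1 e=0 clk=1 f=0 c=1
t10.Δ4 a=0 d=0 b=1 e=1 clk=1 f=0 c=0
t11.Δ0 a=0 d=0 b=1 e=1 clk=1 f=0 c=0
t11.Δ1 a=0 d=0 b=1 e=1 clk=0 f=0 c=0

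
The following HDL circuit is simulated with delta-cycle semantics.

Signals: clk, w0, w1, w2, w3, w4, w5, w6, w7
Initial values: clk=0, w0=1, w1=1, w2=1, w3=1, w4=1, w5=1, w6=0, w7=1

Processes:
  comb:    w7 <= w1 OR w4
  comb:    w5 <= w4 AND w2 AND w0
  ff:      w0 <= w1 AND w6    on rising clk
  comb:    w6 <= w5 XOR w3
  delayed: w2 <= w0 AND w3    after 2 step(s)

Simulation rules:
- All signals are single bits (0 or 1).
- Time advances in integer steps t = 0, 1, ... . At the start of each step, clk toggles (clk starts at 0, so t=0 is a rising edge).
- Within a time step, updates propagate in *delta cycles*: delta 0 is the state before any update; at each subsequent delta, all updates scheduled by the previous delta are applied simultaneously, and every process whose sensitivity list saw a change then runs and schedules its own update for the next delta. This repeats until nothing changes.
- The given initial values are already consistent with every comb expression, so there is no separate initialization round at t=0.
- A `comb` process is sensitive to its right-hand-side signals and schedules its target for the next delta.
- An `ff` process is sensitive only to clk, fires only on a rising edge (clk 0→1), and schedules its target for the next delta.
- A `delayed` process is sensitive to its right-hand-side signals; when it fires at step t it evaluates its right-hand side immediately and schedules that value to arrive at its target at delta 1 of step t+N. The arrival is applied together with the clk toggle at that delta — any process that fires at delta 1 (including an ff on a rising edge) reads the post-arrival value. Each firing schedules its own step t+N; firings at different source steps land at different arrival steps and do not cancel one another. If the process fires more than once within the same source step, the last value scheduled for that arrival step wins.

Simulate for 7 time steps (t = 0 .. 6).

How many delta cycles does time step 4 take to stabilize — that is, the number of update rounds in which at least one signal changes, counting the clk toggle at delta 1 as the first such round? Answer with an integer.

3

t0.Δ0 w2=1 w6=0 w4=1 w7=1 clk=0 w1=1 w0=1 w5=1 w3=1
t0.Δ1 w2=1 w6=0 w4=1 w7=1 clk=1 w1=1 w0=1 w5=1 w3=1
t0.Δ2 w2=1 w6=0 w4=1 w7=1 clk=1 w1=1 w0=0 w5=1 w3=1
t0.Δ3 w2=1 w6=0 w4=1 w7=1 clk=1 w1=1 w0=0 w5=0 w3=1
t0.Δ4 w2=1 w6=1 w4=1 w7=1 clk=1 w1=1 w0=0 w5=0 w3=1
t1.Δ0 w2=1 w6=1 w4=1 w7=1 clk=1 w1=1 w0=0 w5=0 w3=1
t1.Δ1 w2=1 w6=1 w4=1 w7=1 clk=0 w1=1 w0=0 w5=0 w3=1
t2.Δ0 w2=1 w6=1 w4=1 w7=1 clk=0 w1=1 w0=0 w5=0 w3=1
t2.Δ1 w2=0 w6=1 w4=1 w7=1 clk=1 w1=1 w0=0 w5=0 w3=1
t2.Δ2 w2=0 w6=1 w4=1 w7=1 clk=1 w1=1 w0=1 w5=0 w3=1
t3.Δ0 w2=0 w6=1 w4=1 w7=1 clk=1 w1=1 w0=1 w5=0 w3=1
t3.Δ1 w2=0 w6=1 w4=1 w7=1 clk=0 w1=1 w0=1 w5=0 w3=1
t4.Δ0 w2=0 w6=1 w4=1 w7=1 clk=0 w1=1 w0=1 w5=0 w3=1
t4.Δ1 w2=1 w6=1 w4=1 w7=1 clk=1 w1=1 w0=1 w5=0 w3=1
t4.Δ2 w2=1 w6=1 w4=1 w7=1 clk=1 w1=1 w0=1 w5=1 w3=1
t4.Δ3 w2=1 w6=0 w4=1 w7=1 clk=1 w1=1 w0=1 w5=1 w3=1
t5.Δ0 w2=1 w6=0 w4=1 w7=1 clk=1 w1=1 w0=1 w5=1 w3=1
t5.Δ1 w2=1 w6=0 w4=1 w7=1 clk=0 w1=1 w0=1 w5=1 w3=1
t6.Δ0 w2=1 w6=0 w4=1 w7=1 clk=0 w1=1 w0=1 w5=1 w3=1
t6.Δ1 w2=1 w6=0 w4=1 w7=1 clk=1 w1=1 w0=1 w5=1 w3=1
t6.Δ2 w2=1 w6=0 w4=1 w7=1 clk=1 w1=1 w0=0 w5=1 w3=1
t6.Δ3 w2=1 w6=0 w4=1 w7=1 clk=1 w1=1 w0=0 w5=0 w3=1
t6.Δ4 w2=1 w6=1 w4=1 w7=1 clk=1 w1=1 w0=0 w5=0 w3=1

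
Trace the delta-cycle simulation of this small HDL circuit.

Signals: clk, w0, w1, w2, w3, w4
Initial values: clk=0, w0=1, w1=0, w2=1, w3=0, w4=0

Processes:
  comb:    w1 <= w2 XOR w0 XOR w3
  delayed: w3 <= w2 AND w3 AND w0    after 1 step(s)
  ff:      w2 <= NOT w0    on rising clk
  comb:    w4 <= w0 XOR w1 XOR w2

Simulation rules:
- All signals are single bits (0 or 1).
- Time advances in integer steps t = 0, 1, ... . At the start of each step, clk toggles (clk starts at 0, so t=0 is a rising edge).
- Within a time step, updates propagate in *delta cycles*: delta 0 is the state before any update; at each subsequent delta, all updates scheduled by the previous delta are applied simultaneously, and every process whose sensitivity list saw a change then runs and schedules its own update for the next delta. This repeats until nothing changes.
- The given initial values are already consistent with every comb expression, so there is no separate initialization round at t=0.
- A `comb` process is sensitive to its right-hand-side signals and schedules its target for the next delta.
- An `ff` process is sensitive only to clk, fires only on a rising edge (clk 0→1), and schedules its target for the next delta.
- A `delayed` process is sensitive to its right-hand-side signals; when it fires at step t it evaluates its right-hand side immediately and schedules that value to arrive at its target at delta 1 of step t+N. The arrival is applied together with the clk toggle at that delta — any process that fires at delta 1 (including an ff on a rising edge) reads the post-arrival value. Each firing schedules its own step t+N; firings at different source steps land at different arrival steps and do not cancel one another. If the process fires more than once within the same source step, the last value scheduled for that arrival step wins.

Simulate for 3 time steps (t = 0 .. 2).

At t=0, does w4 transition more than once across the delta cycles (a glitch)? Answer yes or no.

[bits: w1,w4,w2,clk,w0,w3]
t=0: Δ0=001010 Δ1=001110 Δ2=000110 Δ3=110110 Δ4=100110 | 4Δ
t=1: Δ0=100110 Δ1=100010 | 1Δ
t=2: Δ0=100010 Δ1=100110 | 1Δ

yes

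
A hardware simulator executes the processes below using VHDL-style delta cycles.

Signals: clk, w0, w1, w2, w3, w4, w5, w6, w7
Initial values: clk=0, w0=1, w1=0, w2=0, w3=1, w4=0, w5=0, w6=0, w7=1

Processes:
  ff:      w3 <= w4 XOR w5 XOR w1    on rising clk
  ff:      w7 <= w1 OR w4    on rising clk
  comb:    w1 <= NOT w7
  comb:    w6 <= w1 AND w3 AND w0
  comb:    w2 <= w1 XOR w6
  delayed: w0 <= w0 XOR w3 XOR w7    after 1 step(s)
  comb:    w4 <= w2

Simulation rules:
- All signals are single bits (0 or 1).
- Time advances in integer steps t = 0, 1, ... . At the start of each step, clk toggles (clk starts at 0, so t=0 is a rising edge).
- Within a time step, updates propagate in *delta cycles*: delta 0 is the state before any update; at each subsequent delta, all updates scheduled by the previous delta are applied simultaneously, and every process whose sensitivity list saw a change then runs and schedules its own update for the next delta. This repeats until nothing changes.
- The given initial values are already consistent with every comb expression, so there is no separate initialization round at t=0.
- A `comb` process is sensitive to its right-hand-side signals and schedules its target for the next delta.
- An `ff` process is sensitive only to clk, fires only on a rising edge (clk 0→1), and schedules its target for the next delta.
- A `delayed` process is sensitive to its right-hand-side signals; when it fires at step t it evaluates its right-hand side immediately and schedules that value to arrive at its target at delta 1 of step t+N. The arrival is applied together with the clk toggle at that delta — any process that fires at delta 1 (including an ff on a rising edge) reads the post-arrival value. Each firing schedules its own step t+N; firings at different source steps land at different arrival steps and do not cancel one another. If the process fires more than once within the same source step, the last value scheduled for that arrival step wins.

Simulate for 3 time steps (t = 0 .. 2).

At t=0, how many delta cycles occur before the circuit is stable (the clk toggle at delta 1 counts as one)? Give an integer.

t0.Δ0 w6=0 clk=0 w0=1 w7=1 w4=0 w1=0 w2=0 w3=1 w5=0
t0.Δ1 w6=0 clk=1 w0=1 w7=1 w4=0 w1=0 w2=0 w3=1 w5=0
t0.Δ2 w6=0 clk=1 w0=1 w7=0 w4=0 w1=0 w2=0 w3=0 w5=0
t0.Δ3 w6=0 clk=1 w0=1 w7=0 w4=0 w1=1 w2=0 w3=0 w5=0
t0.Δ4 w6=0 clk=1 w0=1 w7=0 w4=0 w1=1 w2=1 w3=0 w5=0
t0.Δ5 w6=0 clk=1 w0=1 w7=0 w4=1 w1=1 w2=1 w3=0 w5=0
t1.Δ0 w6=0 clk=1 w0=1 w7=0 w4=1 w1=1 w2=1 w3=0 w5=0
t1.Δ1 w6=0 clk=0 w0=1 w7=0 w4=1 w1=1 w2=1 w3=0 w5=0
t2.Δ0 w6=0 clk=0 w0=1 w7=0 w4=1 w1=1 w2=1 w3=0 w5=0
t2.Δ1 w6=0 clk=1 w0=1 w7=0 w4=1 w1=1 w2=1 w3=0 w5=0
t2.Δ2 w6=0 clk=1 w0=1 w7=1 w4=1 w1=1 w2=1 w3=0 w5=0
t2.Δ3 w6=0 clk=1 w0=1 w7=1 w4=1 w1=0 w2=1 w3=0 w5=0
t2.Δ4 w6=0 clk=1 w0=1 w7=1 w4=1 w1=0 w2=0 w3=0 w5=0
t2.Δ5 w6=0 clk=1 w0=1 w7=1 w4=0 w1=0 w2=0 w3=0 w5=0

5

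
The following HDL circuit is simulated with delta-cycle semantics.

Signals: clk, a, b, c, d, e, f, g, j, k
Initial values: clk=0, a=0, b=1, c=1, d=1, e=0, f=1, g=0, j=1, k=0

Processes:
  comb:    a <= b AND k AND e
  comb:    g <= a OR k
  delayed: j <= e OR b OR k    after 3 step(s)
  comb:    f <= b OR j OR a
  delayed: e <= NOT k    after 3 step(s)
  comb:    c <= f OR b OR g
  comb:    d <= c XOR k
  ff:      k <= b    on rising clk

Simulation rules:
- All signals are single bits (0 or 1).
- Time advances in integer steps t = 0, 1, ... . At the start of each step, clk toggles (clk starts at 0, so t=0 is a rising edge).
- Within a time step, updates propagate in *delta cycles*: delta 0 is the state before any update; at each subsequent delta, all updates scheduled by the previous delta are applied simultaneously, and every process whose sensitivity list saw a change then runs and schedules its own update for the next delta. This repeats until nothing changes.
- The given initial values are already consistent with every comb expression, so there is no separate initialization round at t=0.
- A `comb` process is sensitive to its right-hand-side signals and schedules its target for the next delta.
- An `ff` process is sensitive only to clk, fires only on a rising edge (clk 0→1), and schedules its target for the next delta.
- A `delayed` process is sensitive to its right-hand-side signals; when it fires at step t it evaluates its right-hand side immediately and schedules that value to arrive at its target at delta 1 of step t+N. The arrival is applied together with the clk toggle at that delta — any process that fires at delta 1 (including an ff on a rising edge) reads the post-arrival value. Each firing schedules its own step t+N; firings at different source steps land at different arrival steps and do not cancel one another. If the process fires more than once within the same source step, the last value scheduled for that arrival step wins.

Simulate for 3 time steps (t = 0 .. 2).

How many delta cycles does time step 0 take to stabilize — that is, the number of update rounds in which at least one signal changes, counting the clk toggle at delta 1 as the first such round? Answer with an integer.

3

t0.Δ0 clk=0 a=0 d=1 e=0 g=0 f=1 j=1 k=0 c=1 b=1
t0.Δ1 clk=1 a=0 d=1 e=0 g=0 f=1 j=1 k=0 c=1 b=1
t0.Δ2 clk=1 a=0 d=1 e=0 g=0 f=1 j=1 k=1 c=1 b=1
t0.Δ3 clk=1 a=0 d=0 e=0 g=1 f=1 j=1 k=1 c=1 b=1
t1.Δ0 clk=1 a=0 d=0 e=0 g=1 f=1 j=1 k=1 c=1 b=1
t1.Δ1 clk=0 a=0 d=0 e=0 g=1 f=1 j=1 k=1 c=1 b=1
t2.Δ0 clk=0 a=0 d=0 e=0 g=1 f=1 j=1 k=1 c=1 b=1
t2.Δ1 clk=1 a=0 d=0 e=0 g=1 f=1 j=1 k=1 c=1 b=1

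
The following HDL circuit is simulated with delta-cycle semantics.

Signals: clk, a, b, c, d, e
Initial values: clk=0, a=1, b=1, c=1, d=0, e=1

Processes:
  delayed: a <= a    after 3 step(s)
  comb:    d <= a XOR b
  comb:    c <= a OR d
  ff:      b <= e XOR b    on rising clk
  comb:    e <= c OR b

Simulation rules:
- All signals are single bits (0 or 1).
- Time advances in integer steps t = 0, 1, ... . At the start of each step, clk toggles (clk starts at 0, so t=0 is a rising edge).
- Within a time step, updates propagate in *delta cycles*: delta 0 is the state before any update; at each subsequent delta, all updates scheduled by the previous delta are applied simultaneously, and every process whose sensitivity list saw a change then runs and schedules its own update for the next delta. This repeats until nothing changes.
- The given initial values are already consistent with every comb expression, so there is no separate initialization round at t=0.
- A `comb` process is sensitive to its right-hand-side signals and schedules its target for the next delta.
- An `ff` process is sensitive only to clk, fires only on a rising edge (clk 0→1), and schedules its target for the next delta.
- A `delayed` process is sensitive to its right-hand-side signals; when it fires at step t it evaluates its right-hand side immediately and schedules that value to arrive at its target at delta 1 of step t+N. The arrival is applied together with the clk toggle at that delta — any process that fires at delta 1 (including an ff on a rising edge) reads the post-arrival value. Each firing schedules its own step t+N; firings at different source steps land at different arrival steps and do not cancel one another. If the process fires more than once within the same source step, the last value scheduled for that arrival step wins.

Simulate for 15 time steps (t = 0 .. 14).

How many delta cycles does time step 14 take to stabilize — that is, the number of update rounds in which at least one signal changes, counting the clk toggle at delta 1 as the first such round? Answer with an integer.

3

t=0 Δ0: clk=0 e=1 d=0 b=1 a=1 c=1
  Δ1: clk:0→1
  Δ2: b:1→0
  Δ3: d:0→1
  (3Δ to stable)
t=1 Δ0: clk=1 e=1 d=1 b=0 a=1 c=1
  Δ1: clk:1→0
  (1Δ to stable)
t=2 Δ0: clk=0 e=1 d=1 b=0 a=1 c=1
  Δ1: clk:0→1
  Δ2: b:0→1
  Δ3: d:1→0
  (3Δ to stable)
t=3 Δ0: clk=1 e=1 d=0 b=1 a=1 c=1
  Δ1: clk:1→0
  (1Δ to stable)
t=4 Δ0: clk=0 e=1 d=0 b=1 a=1 c=1
  Δ1: clk:0→1
  Δ2: b:1→0
  Δ3: d:0→1
  (3Δ to stable)
t=5 Δ0: clk=1 e=1 d=1 b=0 a=1 c=1
  Δ1: clk:1→0
  (1Δ to stable)
t=6 Δ0: clk=0 e=1 d=1 b=0 a=1 c=1
  Δ1: clk:0→1
  Δ2: b:0→1
  Δ3: d:1→0
  (3Δ to stable)
t=7 Δ0: clk=1 e=1 d=0 b=1 a=1 c=1
  Δ1: clk:1→0
  (1Δ to stable)
t=8 Δ0: clk=0 e=1 d=0 b=1 a=1 c=1
  Δ1: clk:0→1
  Δ2: b:1→0
  Δ3: d:0→1
  (3Δ to stable)
t=9 Δ0: clk=1 e=1 d=1 b=0 a=1 c=1
  Δ1: clk:1→0
  (1Δ to stable)
t=10 Δ0: clk=0 e=1 d=1 b=0 a=1 c=1
  Δ1: clk:0→1
  Δ2: b:0→1
  Δ3: d:1→0
  (3Δ to stable)
t=11 Δ0: clk=1 e=1 d=0 b=1 a=1 c=1
  Δ1: clk:1→0
  (1Δ to stable)
t=12 Δ0: clk=0 e=1 d=0 b=1 a=1 c=1
  Δ1: clk:0→1
  Δ2: b:1→0
  Δ3: d:0→1
  (3Δ to stable)
t=13 Δ0: clk=1 e=1 d=1 b=0 a=1 c=1
  Δ1: clk:1→0
  (1Δ to stable)
t=14 Δ0: clk=0 e=1 d=1 b=0 a=1 c=1
  Δ1: clk:0→1
  Δ2: b:0→1
  Δ3: d:1→0
  (3Δ to stable)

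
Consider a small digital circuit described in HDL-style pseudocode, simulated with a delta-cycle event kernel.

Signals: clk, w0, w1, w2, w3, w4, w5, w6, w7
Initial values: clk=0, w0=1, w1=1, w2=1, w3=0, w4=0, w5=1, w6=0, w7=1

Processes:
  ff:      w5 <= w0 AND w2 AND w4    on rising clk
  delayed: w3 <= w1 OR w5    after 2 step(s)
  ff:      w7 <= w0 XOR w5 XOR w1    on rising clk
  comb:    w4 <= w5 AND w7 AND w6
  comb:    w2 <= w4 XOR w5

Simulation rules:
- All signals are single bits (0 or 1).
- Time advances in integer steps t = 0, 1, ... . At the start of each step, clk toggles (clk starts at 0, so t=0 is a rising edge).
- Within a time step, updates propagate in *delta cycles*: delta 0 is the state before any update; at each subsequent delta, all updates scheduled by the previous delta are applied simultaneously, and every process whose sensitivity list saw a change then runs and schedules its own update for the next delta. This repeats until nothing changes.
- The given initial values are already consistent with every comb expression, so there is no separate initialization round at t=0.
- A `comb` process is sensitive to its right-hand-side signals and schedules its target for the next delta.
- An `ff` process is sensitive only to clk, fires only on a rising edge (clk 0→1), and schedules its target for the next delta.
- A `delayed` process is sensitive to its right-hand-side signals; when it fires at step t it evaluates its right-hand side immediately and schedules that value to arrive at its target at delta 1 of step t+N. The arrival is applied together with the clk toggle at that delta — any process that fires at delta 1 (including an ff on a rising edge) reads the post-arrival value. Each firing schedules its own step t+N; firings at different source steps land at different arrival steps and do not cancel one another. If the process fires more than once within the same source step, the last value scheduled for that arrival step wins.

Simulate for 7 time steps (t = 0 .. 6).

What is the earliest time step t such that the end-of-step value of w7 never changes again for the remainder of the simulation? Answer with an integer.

2

[bits: w3,w7,w1,w5,clk,w6,w4,w0,w2]
t=0: Δ0=011100011 Δ1=011110011 Δ2=011010011 Δ3=011010010 | 3Δ
t=1: Δ0=011010010 Δ1=011000010 | 1Δ
t=2: Δ0=011000010 Δ1=111010010 Δ2=101010010 | 2Δ
t=3: Δ0=101010010 Δ1=101000010 | 1Δ
t=4: Δ0=101000010 Δ1=101010010 | 1Δ
t=5: Δ0=101010010 Δ1=101000010 | 1Δ
t=6: Δ0=101000010 Δ1=101010010 | 1Δ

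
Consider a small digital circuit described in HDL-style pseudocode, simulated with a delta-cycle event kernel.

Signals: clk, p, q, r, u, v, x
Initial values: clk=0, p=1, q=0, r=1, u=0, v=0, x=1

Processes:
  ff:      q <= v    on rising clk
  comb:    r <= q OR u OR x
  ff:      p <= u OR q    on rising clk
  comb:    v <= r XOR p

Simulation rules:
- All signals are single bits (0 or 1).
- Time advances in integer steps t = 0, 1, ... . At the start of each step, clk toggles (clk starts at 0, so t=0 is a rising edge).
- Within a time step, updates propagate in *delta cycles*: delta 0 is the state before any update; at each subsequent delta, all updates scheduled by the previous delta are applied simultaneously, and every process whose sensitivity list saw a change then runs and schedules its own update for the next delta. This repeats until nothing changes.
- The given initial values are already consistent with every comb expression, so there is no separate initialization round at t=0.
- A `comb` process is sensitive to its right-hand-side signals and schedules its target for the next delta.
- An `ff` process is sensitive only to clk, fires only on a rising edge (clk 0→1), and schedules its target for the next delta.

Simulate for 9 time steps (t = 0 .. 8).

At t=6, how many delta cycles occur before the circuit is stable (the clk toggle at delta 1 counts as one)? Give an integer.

t0.Δ0 clk=0 r=1 v=0 u=0 x=1 q=0 p=1
t0.Δ1 clk=1 r=1 v=0 u=0 x=1 q=0 p=1
t0.Δ2 clk=1 r=1 v=0 u=0 x=1 q=0 p=0
t0.Δ3 clk=1 r=1 v=1 u=0 x=1 q=0 p=0
t1.Δ0 clk=1 r=1 v=1 u=0 x=1 q=0 p=0
t1.Δ1 clk=0 r=1 v=1 u=0 x=1 q=0 p=0
t2.Δ0 clk=0 r=1 v=1 u=0 x=1 q=0 p=0
t2.Δ1 clk=1 r=1 v=1 u=0 x=1 q=0 p=0
t2.Δ2 clk=1 r=1 v=1 u=0 x=1 q=1 p=0
t3.Δ0 clk=1 r=1 v=1 u=0 x=1 q=1 p=0
t3.Δ1 clk=0 r=1 v=1 u=0 x=1 q=1 p=0
t4.Δ0 clk=0 r=1 v=1 u=0 x=1 q=1 p=0
t4.Δ1 clk=1 r=1 v=1 u=0 x=1 q=1 p=0
t4.Δ2 clk=1 r=1 v=1 u=0 x=1 q=1 p=1
t4.Δ3 clk=1 r=1 v=0 u=0 x=1 q=1 p=1
t5.Δ0 clk=1 r=1 v=0 u=0 x=1 q=1 p=1
t5.Δ1 clk=0 r=1 v=0 u=0 x=1 q=1 p=1
t6.Δ0 clk=0 r=1 v=0 u=0 x=1 q=1 p=1
t6.Δ1 clk=1 r=1 v=0 u=0 x=1 q=1 p=1
t6.Δ2 clk=1 r=1 v=0 u=0 x=1 q=0 p=1
t7.Δ0 clk=1 r=1 v=0 u=0 x=1 q=0 p=1
t7.Δ1 clk=0 r=1 v=0 u=0 x=1 q=0 p=1
t8.Δ0 clk=0 r=1 v=0 u=0 x=1 q=0 p=1
t8.Δ1 clk=1 r=1 v=0 u=0 x=1 q=0 p=1
t8.Δ2 clk=1 r=1 v=0 u=0 x=1 q=0 p=0
t8.Δ3 clk=1 r=1 v=1 u=0 x=1 q=0 p=0

2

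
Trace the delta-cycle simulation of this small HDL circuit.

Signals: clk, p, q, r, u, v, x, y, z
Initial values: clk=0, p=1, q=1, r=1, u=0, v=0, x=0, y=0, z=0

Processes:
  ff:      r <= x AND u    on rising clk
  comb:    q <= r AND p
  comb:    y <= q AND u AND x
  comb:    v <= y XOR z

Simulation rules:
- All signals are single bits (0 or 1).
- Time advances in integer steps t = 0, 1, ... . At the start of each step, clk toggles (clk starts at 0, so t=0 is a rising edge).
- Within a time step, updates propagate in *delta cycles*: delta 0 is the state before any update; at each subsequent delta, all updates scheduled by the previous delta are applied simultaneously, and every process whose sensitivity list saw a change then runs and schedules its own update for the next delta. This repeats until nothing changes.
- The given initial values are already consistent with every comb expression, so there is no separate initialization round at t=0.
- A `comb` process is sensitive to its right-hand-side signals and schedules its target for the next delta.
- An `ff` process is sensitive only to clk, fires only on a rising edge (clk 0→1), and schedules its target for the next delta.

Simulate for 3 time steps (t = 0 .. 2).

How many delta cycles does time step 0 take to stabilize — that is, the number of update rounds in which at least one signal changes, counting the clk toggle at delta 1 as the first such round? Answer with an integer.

[bits: v,r,x,y,u,p,q,clk,z]
t=0: Δ0=010001100 Δ1=010001110 Δ2=000001110 Δ3=000001010 | 3Δ
t=1: Δ0=000001010 Δ1=000001000 | 1Δ
t=2: Δ0=000001000 Δ1=000001010 | 1Δ

3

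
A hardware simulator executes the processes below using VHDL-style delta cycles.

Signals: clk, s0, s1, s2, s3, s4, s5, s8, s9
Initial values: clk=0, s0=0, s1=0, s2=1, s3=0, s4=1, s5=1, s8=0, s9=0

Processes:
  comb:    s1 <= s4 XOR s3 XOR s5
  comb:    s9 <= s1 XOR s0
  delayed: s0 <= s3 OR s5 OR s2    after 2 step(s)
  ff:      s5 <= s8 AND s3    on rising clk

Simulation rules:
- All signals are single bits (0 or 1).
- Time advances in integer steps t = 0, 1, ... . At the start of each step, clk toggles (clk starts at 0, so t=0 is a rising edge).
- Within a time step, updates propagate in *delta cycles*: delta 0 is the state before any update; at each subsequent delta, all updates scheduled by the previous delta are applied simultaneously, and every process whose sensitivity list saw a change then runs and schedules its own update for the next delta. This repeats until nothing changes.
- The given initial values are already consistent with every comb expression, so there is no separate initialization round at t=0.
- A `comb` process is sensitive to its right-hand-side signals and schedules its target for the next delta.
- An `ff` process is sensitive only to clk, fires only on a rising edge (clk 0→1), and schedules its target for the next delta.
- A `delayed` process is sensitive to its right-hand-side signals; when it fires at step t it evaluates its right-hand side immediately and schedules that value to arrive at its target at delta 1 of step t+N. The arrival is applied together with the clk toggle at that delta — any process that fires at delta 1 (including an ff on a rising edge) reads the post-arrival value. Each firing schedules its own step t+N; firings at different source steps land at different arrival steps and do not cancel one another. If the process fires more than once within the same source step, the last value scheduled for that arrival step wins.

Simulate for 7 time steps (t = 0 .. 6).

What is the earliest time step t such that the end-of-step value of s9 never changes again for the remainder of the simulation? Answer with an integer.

2

t0.Δ0 s4=1 s5=1 s1=0 s2=1 clk=0 s3=0 s0=0 s8=0 s9=0
t0.Δ1 s4=1 s5=1 s1=0 s2=1 clk=1 s3=0 s0=0 s8=0 s9=0
t0.Δ2 s4=1 s5=0 s1=0 s2=1 clk=1 s3=0 s0=0 s8=0 s9=0
t0.Δ3 s4=1 s5=0 s1=1 s2=1 clk=1 s3=0 s0=0 s8=0 s9=0
t0.Δ4 s4=1 s5=0 s1=1 s2=1 clk=1 s3=0 s0=0 s8=0 s9=1
t1.Δ0 s4=1 s5=0 s1=1 s2=1 clk=1 s3=0 s0=0 s8=0 s9=1
t1.Δ1 s4=1 s5=0 s1=1 s2=1 clk=0 s3=0 s0=0 s8=0 s9=1
t2.Δ0 s4=1 s5=0 s1=1 s2=1 clk=0 s3=0 s0=0 s8=0 s9=1
t2.Δ1 s4=1 s5=0 s1=1 s2=1 clk=1 s3=0 s0=1 s8=0 s9=1
t2.Δ2 s4=1 s5=0 s1=1 s2=1 clk=1 s3=0 s0=1 s8=0 s9=0
t3.Δ0 s4=1 s5=0 s1=1 s2=1 clk=1 s3=0 s0=1 s8=0 s9=0
t3.Δ1 s4=1 s5=0 s1=1 s2=1 clk=0 s3=0 s0=1 s8=0 s9=0
t4.Δ0 s4=1 s5=0 s1=1 s2=1 clk=0 s3=0 s0=1 s8=0 s9=0
t4.Δ1 s4=1 s5=0 s1=1 s2=1 clk=1 s3=0 s0=1 s8=0 s9=0
t5.Δ0 s4=1 s5=0 s1=1 s2=1 clk=1 s3=0 s0=1 s8=0 s9=0
t5.Δ1 s4=1 s5=0 s1=1 s2=1 clk=0 s3=0 s0=1 s8=0 s9=0
t6.Δ0 s4=1 s5=0 s1=1 s2=1 clk=0 s3=0 s0=1 s8=0 s9=0
t6.Δ1 s4=1 s5=0 s1=1 s2=1 clk=1 s3=0 s0=1 s8=0 s9=0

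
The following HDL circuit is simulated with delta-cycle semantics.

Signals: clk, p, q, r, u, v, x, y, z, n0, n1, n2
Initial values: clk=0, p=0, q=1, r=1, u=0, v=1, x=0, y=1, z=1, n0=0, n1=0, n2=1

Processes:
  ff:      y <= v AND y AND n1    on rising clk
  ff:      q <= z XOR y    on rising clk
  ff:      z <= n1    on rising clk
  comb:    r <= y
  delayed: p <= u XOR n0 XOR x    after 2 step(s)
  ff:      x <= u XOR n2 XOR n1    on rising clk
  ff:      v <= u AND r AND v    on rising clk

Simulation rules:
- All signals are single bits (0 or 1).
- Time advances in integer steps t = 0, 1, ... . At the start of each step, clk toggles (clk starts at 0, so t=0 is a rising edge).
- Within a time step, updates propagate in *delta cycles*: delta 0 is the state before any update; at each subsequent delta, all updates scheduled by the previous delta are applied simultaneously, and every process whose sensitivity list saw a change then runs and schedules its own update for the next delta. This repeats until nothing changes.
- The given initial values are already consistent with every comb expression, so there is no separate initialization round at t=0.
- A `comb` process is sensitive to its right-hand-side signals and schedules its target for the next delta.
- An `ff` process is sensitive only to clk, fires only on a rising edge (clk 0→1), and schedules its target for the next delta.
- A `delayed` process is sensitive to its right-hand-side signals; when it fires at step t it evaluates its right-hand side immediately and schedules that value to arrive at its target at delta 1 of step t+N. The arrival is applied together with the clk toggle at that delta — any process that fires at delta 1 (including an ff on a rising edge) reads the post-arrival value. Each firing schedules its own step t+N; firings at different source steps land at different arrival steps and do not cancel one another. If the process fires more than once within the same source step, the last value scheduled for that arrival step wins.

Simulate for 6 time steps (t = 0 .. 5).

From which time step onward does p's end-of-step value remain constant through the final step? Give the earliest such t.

2

[bits: q,clk,u,n1,y,z,v,n0,x,n2,p,r]
t=0: Δ0=100011100101 Δ1=110011100101 Δ2=010000001101 Δ3=010000001100 | 3Δ
t=1: Δ0=010000001100 Δ1=000000001100 | 1Δ
t=2: Δ0=000000001100 Δ1=010000001110 | 1Δ
t=3: Δ0=010000001110 Δ1=000000001110 | 1Δ
t=4: Δ0=000000001110 Δ1=010000001110 | 1Δ
t=5: Δ0=010000001110 Δ1=000000001110 | 1Δ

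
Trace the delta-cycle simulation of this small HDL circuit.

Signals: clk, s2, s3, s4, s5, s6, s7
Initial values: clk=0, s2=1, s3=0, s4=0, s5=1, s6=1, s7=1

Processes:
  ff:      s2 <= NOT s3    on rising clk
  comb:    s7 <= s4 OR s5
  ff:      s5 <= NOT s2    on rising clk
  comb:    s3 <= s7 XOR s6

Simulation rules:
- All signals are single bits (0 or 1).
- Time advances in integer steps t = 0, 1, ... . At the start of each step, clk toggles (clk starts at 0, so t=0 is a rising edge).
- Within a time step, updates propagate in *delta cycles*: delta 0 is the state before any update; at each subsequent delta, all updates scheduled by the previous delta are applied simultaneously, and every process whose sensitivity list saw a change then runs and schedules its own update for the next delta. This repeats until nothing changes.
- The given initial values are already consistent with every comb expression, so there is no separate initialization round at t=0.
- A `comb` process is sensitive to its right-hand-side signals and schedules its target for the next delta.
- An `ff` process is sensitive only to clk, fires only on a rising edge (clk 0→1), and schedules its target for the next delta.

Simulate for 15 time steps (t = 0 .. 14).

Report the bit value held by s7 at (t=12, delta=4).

1

t0.Δ0 s5=1 s3=0 s6=1 clk=0 s7=1 s2=1 s4=0
t0.Δ1 s5=1 s3=0 s6=1 clk=1 s7=1 s2=1 s4=0
t0.Δ2 s5=0 s3=0 s6=1 clk=1 s7=1 s2=1 s4=0
t0.Δ3 s5=0 s3=0 s6=1 clk=1 s7=0 s2=1 s4=0
t0.Δ4 s5=0 s3=1 s6=1 clk=1 s7=0 s2=1 s4=0
t1.Δ0 s5=0 s3=1 s6=1 clk=1 s7=0 s2=1 s4=0
t1.Δ1 s5=0 s3=1 s6=1 clk=0 s7=0 s2=1 s4=0
t2.Δ0 s5=0 s3=1 s6=1 clk=0 s7=0 s2=1 s4=0
t2.Δ1 s5=0 s3=1 s6=1 clk=1 s7=0 s2=1 s4=0
t2.Δ2 s5=0 s3=1 s6=1 clk=1 s7=0 s2=0 s4=0
t3.Δ0 s5=0 s3=1 s6=1 clk=1 s7=0 s2=0 s4=0
t3.Δ1 s5=0 s3=1 s6=1 clk=0 s7=0 s2=0 s4=0
t4.Δ0 s5=0 s3=1 s6=1 clk=0 s7=0 s2=0 s4=0
t4.Δ1 s5=0 s3=1 s6=1 clk=1 s7=0 s2=0 s4=0
t4.Δ2 s5=1 s3=1 s6=1 clk=1 s7=0 s2=0 s4=0
t4.Δ3 s5=1 s3=1 s6=1 clk=1 s7=1 s2=0 s4=0
t4.Δ4 s5=1 s3=0 s6=1 clk=1 s7=1 s2=0 s4=0
t5.Δ0 s5=1 s3=0 s6=1 clk=1 s7=1 s2=0 s4=0
t5.Δ1 s5=1 s3=0 s6=1 clk=0 s7=1 s2=0 s4=0
t6.Δ0 s5=1 s3=0 s6=1 clk=0 s7=1 s2=0 s4=0
t6.Δ1 s5=1 s3=0 s6=1 clk=1 s7=1 s2=0 s4=0
t6.Δ2 s5=1 s3=0 s6=1 clk=1 s7=1 s2=1 s4=0
t7.Δ0 s5=1 s3=0 s6=1 clk=1 s7=1 s2=1 s4=0
t7.Δ1 s5=1 s3=0 s6=1 clk=0 s7=1 s2=1 s4=0
t8.Δ0 s5=1 s3=0 s6=1 clk=0 s7=1 s2=1 s4=0
t8.Δ1 s5=1 s3=0 s6=1 clk=1 s7=1 s2=1 s4=0
t8.Δ2 s5=0 s3=0 s6=1 clk=1 s7=1 s2=1 s4=0
t8.Δ3 s5=0 s3=0 s6=1 clk=1 s7=0 s2=1 s4=0
t8.Δ4 s5=0 s3=1 s6=1 clk=1 s7=0 s2=1 s4=0
t9.Δ0 s5=0 s3=1 s6=1 clk=1 s7=0 s2=1 s4=0
t9.Δ1 s5=0 s3=1 s6=1 clk=0 s7=0 s2=1 s4=0
t10.Δ0 s5=0 s3=1 s6=1 clk=0 s7=0 s2=1 s4=0
t10.Δ1 s5=0 s3=1 s6=1 clk=1 s7=0 s2=1 s4=0
t10.Δ2 s5=0 s3=1 s6=1 clk=1 s7=0 s2=0 s4=0
t11.Δ0 s5=0 s3=1 s6=1 clk=1 s7=0 s2=0 s4=0
t11.Δ1 s5=0 s3=1 s6=1 clk=0 s7=0 s2=0 s4=0
t12.Δ0 s5=0 s3=1 s6=1 clk=0 s7=0 s2=0 s4=0
t12.Δ1 s5=0 s3=1 s6=1 clk=1 s7=0 s2=0 s4=0
t12.Δ2 s5=1 s3=1 s6=1 clk=1 s7=0 s2=0 s4=0
t12.Δ3 s5=1 s3=1 s6=1 clk=1 s7=1 s2=0 s4=0
t12.Δ4 s5=1 s3=0 s6=1 clk=1 s7=1 s2=0 s4=0
t13.Δ0 s5=1 s3=0 s6=1 clk=1 s7=1 s2=0 s4=0
t13.Δ1 s5=1 s3=0 s6=1 clk=0 s7=1 s2=0 s4=0
t14.Δ0 s5=1 s3=0 s6=1 clk=0 s7=1 s2=0 s4=0
t14.Δ1 s5=1 s3=0 s6=1 clk=1 s7=1 s2=0 s4=0
t14.Δ2 s5=1 s3=0 s6=1 clk=1 s7=1 s2=1 s4=0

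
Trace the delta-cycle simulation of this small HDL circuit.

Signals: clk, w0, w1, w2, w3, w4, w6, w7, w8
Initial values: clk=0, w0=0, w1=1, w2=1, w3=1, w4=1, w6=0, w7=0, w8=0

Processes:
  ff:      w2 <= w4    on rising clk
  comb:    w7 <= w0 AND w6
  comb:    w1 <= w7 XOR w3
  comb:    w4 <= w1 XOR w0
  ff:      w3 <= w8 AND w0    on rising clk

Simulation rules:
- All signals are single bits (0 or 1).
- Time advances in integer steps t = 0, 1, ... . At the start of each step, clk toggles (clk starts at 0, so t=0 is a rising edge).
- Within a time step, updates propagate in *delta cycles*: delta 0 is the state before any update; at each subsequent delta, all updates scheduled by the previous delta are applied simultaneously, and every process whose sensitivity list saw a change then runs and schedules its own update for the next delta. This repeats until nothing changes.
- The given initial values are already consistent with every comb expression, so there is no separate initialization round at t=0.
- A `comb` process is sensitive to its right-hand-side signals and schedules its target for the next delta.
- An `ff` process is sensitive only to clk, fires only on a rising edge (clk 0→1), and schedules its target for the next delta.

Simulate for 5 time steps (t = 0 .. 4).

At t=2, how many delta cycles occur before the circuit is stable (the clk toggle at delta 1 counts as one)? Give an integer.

2

t=0 Δ0: w6=0 w3=1 w8=0 w1=1 w0=0 w7=0 w4=1 w2=1 clk=0
  Δ1: clk:0→1
  Δ2: w3:1→0
  Δ3: w1:1→0
  Δ4: w4:1→0
  (4Δ to stable)
t=1 Δ0: w6=0 w3=0 w8=0 w1=0 w0=0 w7=0 w4=0 w2=1 clk=1
  Δ1: clk:1→0
  (1Δ to stable)
t=2 Δ0: w6=0 w3=0 w8=0 w1=0 w0=0 w7=0 w4=0 w2=1 clk=0
  Δ1: clk:0→1
  Δ2: w2:1→0
  (2Δ to stable)
t=3 Δ0: w6=0 w3=0 w8=0 w1=0 w0=0 w7=0 w4=0 w2=0 clk=1
  Δ1: clk:1→0
  (1Δ to stable)
t=4 Δ0: w6=0 w3=0 w8=0 w1=0 w0=0 w7=0 w4=0 w2=0 clk=0
  Δ1: clk:0→1
  (1Δ to stable)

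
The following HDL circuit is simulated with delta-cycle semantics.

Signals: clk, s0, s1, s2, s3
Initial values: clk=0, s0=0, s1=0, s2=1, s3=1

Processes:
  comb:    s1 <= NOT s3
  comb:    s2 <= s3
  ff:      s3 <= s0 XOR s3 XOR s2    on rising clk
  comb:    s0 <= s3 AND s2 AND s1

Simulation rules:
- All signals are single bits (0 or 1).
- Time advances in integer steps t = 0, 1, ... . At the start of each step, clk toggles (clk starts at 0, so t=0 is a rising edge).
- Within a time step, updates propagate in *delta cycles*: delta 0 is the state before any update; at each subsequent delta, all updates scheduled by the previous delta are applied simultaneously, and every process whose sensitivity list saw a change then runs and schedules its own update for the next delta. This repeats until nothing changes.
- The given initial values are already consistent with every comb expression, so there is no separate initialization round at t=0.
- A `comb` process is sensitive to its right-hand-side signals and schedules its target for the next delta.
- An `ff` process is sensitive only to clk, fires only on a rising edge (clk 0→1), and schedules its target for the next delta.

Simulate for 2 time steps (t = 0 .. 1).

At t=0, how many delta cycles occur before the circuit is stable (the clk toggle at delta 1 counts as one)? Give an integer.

3

[bits: s2,clk,s0,s3,s1]
t=0: Δ0=10010 Δ1=11010 Δ2=11000 Δ3=01001 | 3Δ
t=1: Δ0=01001 Δ1=00001 | 1Δ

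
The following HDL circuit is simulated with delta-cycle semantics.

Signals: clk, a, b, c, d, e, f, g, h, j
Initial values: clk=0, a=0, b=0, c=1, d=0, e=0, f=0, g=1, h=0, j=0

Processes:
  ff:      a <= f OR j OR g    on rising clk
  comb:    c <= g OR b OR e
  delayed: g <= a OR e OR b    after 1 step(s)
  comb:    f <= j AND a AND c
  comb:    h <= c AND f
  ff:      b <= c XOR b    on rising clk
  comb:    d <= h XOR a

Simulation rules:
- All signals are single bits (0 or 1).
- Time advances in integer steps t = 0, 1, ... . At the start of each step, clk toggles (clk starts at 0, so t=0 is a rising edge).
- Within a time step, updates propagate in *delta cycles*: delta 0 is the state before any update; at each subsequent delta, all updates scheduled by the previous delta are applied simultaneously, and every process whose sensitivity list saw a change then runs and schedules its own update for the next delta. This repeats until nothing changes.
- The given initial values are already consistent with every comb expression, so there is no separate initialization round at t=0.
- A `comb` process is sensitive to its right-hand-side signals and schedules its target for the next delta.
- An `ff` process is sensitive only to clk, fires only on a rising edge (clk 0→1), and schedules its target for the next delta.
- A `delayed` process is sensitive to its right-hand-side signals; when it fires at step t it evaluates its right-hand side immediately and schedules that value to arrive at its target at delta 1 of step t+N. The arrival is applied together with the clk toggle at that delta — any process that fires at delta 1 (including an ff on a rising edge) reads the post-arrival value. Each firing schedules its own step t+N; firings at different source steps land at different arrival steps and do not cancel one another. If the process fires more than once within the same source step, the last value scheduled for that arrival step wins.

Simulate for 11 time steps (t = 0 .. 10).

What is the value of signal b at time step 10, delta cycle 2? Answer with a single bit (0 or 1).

0

[bits: e,h,f,clk,a,b,c,g,d,j]
t=0: Δ0=0000001100 Δ1=0001001100 Δ2=0001111100 Δ3=0001111110 | 3Δ
t=1: Δ0=0001111110 Δ1=0000111110 | 1Δ
t=2: Δ0=0000111110 Δ1=0001111110 Δ2=0001101110 | 2Δ
t=3: Δ0=0001101110 Δ1=0000101110 | 1Δ
t=4: Δ0=0000101110 Δ1=0001101110 Δ2=0001111110 | 2Δ
t=5: Δ0=0001111110 Δ1=0000111110 | 1Δ
t=6: Δ0=0000111110 Δ1=0001111110 Δ2=0001101110 | 2Δ
t=7: Δ0=0001101110 Δ1=0000101110 | 1Δ
t=8: Δ0=0000101110 Δ1=0001101110 Δ2=0001111110 | 2Δ
t=9: Δ0=0001111110 Δ1=0000111110 | 1Δ
t=10: Δ0=0000111110 Δ1=0001111110 Δ2=0001101110 | 2Δ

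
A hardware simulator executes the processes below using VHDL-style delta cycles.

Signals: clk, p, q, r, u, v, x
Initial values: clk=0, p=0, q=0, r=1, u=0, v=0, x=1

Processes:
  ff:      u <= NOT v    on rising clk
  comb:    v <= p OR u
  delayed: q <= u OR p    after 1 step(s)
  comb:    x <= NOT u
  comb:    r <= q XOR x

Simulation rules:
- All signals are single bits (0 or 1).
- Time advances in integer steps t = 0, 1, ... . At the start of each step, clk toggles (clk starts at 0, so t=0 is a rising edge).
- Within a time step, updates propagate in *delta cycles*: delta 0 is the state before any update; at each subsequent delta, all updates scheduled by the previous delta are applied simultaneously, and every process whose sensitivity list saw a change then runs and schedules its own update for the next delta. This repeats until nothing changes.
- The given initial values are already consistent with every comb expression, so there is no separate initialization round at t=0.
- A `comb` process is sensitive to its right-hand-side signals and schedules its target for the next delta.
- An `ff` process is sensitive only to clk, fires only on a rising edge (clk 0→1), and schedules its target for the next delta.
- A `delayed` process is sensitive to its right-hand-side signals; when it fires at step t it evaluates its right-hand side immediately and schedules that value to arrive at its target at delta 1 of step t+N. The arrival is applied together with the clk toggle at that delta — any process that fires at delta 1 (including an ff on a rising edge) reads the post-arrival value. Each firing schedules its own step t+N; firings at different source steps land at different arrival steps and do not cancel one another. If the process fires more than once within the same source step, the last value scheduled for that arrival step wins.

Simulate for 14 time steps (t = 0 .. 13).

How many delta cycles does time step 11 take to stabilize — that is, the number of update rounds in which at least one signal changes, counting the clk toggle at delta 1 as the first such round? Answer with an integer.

2

t=0 Δ0: v=0 u=0 x=1 r=1 clk=0 p=0 q=0
  Δ1: clk:0→1
  Δ2: u:0→1
  Δ3: v:0→1, x:1→0
  Δ4: r:1→0
  (4Δ to stable)
t=1 Δ0: v=1 u=1 x=0 r=0 clk=1 p=0 q=0
  Δ1: clk:1→0, q:0→1
  Δ2: r:0→1
  (2Δ to stable)
t=2 Δ0: v=1 u=1 x=0 r=1 clk=0 p=0 q=1
  Δ1: clk:0→1
  Δ2: u:1→0
  Δ3: v:1→0, x:0→1
  Δ4: r:1→0
  (4Δ to stable)
t=3 Δ0: v=0 u=0 x=1 r=0 clk=1 p=0 q=1
  Δ1: clk:1→0, q:1→0
  Δ2: r:0→1
  (2Δ to stable)
t=4 Δ0: v=0 u=0 x=1 r=1 clk=0 p=0 q=0
  Δ1: clk:0→1
  Δ2: u:0→1
  Δ3: v:0→1, x:1→0
  Δ4: r:1→0
  (4Δ to stable)
t=5 Δ0: v=1 u=1 x=0 r=0 clk=1 p=0 q=0
  Δ1: clk:1→0, q:0→1
  Δ2: r:0→1
  (2Δ to stable)
t=6 Δ0: v=1 u=1 x=0 r=1 clk=0 p=0 q=1
  Δ1: clk:0→1
  Δ2: u:1→0
  Δ3: v:1→0, x:0→1
  Δ4: r:1→0
  (4Δ to stable)
t=7 Δ0: v=0 u=0 x=1 r=0 clk=1 p=0 q=1
  Δ1: clk:1→0, q:1→0
  Δ2: r:0→1
  (2Δ to stable)
t=8 Δ0: v=0 u=0 x=1 r=1 clk=0 p=0 q=0
  Δ1: clk:0→1
  Δ2: u:0→1
  Δ3: v:0→1, x:1→0
  Δ4: r:1→0
  (4Δ to stable)
t=9 Δ0: v=1 u=1 x=0 r=0 clk=1 p=0 q=0
  Δ1: clk:1→0, q:0→1
  Δ2: r:0→1
  (2Δ to stable)
t=10 Δ0: v=1 u=1 x=0 r=1 clk=0 p=0 q=1
  Δ1: clk:0→1
  Δ2: u:1→0
  Δ3: v:1→0, x:0→1
  Δ4: r:1→0
  (4Δ to stable)
t=11 Δ0: v=0 u=0 x=1 r=0 clk=1 p=0 q=1
  Δ1: clk:1→0, q:1→0
  Δ2: r:0→1
  (2Δ to stable)
t=12 Δ0: v=0 u=0 x=1 r=1 clk=0 p=0 q=0
  Δ1: clk:0→1
  Δ2: u:0→1
  Δ3: v:0→1, x:1→0
  Δ4: r:1→0
  (4Δ to stable)
t=13 Δ0: v=1 u=1 x=0 r=0 clk=1 p=0 q=0
  Δ1: clk:1→0, q:0→1
  Δ2: r:0→1
  (2Δ to stable)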